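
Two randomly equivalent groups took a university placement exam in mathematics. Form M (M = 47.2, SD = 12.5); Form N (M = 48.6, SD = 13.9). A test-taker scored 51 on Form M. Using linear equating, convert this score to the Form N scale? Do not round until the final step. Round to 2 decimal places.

52.83

Linear equating: y = (SD_Y/SD_X)(x − M_X) + M_Y
y = (13.9/12.5)(51 − 47.2) + 48.6
y = 1.112000 × 3.8 + 48.6 = 4.2256 + 48.6 = 52.83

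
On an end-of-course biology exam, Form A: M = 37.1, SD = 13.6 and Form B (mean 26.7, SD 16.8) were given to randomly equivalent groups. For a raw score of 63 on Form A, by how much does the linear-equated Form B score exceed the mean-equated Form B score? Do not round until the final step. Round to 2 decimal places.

Mean-equated: 63 + (26.7 − 37.1) = 52.60
Linear-equated: (16.8/13.6)(63 − 37.1) + 26.7 = 58.694
Difference = 58.694 − 52.60 = 6.09

6.09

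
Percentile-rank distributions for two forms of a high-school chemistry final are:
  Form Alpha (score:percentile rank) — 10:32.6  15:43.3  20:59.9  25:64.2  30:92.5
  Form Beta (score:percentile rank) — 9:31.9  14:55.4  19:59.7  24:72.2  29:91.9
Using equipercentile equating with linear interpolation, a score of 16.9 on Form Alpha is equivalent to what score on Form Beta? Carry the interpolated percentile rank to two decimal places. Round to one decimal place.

PR of 16.9 on Form Alpha: 43.3 + (16.9 − 15)/(20 − 15) × (59.9 − 43.3) = 49.61
On Form Beta, PR 49.61 falls between score 9 (PR 31.9) and 14 (PR 55.4).
Interpolate: 9 + (49.61 − 31.9)/(55.4 − 31.9) × (14 − 9) = 12.8

12.8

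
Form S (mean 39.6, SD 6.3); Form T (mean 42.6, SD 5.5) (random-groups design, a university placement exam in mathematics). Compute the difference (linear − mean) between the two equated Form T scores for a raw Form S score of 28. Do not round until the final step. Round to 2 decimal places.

1.47

Mean-equated: 28 + (42.6 − 39.6) = 31.00
Linear-equated: (5.5/6.3)(28 − 39.6) + 42.6 = 32.473
Difference = 32.473 − 31.00 = 1.47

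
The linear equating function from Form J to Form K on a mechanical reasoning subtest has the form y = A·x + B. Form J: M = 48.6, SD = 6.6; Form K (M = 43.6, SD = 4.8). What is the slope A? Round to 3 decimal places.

A = SD_Y / SD_X = 4.8 / 6.6 = 0.727

0.727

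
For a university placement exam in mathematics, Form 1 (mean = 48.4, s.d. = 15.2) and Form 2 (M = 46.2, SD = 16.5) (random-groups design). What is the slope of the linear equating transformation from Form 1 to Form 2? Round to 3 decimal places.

A = SD_Y / SD_X = 16.5 / 15.2 = 1.086

1.086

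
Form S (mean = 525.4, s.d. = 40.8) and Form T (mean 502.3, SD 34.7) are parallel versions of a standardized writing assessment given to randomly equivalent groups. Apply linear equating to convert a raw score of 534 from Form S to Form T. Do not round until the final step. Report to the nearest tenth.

Linear equating: y = (SD_Y/SD_X)(x − M_X) + M_Y
y = (34.7/40.8)(534 − 525.4) + 502.3
y = 0.850490 × 8.6 + 502.3 = 7.3142 + 502.3 = 509.6

509.6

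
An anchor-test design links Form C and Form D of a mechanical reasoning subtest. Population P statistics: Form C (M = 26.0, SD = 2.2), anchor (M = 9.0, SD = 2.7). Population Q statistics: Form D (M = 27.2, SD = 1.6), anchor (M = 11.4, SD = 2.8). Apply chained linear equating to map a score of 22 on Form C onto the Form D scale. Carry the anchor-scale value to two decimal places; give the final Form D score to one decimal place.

23.0

Form C → anchor (Population P): v = (2.7/2.2)(22 − 26.0) + 9.0 = 4.09
anchor → Form D (Population Q): y = (1.6/2.8)(4.09 − 11.4) + 27.2 = 23.0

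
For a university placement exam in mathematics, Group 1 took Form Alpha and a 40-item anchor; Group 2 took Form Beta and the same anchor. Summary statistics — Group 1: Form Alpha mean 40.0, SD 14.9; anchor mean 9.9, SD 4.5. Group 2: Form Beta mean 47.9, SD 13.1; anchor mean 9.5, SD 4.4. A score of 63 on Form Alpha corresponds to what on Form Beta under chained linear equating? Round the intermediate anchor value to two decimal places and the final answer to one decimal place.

69.8

Form Alpha → anchor (Group 1): v = (4.5/14.9)(63 − 40.0) + 9.9 = 16.85
anchor → Form Beta (Group 2): y = (13.1/4.4)(16.85 − 9.5) + 47.9 = 69.8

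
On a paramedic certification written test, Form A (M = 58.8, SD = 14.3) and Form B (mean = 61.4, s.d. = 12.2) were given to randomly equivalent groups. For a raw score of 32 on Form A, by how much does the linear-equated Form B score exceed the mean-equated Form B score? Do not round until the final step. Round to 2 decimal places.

3.94

Mean-equated: 32 + (61.4 − 58.8) = 34.60
Linear-equated: (12.2/14.3)(32 − 58.8) + 61.4 = 38.536
Difference = 38.536 − 34.60 = 3.94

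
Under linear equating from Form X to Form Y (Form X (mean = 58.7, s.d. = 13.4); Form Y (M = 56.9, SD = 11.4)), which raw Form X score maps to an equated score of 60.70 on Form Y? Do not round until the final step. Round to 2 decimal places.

63.17

Invert y = (SD_Y/SD_X)(x − M_X) + M_Y:
x = (SD_X/SD_Y)(y − M_Y) + M_X = (13.4/11.4)(60.70 − 56.9) + 58.7
x = 1.175439 × 3.800 + 58.7 = 63.17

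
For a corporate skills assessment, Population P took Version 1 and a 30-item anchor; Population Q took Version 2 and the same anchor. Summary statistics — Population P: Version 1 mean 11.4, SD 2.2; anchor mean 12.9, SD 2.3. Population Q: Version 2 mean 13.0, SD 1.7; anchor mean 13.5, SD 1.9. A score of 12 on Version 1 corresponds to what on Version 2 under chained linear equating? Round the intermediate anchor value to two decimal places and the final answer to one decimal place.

13.0

Version 1 → anchor (Population P): v = (2.3/2.2)(12 − 11.4) + 12.9 = 13.53
anchor → Version 2 (Population Q): y = (1.7/1.9)(13.53 − 13.5) + 13.0 = 13.0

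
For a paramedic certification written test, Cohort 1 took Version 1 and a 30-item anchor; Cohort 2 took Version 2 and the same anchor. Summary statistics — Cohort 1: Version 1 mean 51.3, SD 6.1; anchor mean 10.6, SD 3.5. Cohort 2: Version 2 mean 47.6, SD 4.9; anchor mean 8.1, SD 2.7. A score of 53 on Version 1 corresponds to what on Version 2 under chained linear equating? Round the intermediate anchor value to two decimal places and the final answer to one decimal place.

Version 1 → anchor (Cohort 1): v = (3.5/6.1)(53 − 51.3) + 10.6 = 11.58
anchor → Version 2 (Cohort 2): y = (4.9/2.7)(11.58 − 8.1) + 47.6 = 53.9

53.9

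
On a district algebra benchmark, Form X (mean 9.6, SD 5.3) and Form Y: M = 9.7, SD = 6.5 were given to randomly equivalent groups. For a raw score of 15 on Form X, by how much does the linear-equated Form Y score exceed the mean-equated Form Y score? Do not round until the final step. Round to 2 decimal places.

Mean-equated: 15 + (9.7 − 9.6) = 15.10
Linear-equated: (6.5/5.3)(15 − 9.6) + 9.7 = 16.323
Difference = 16.323 − 15.10 = 1.22

1.22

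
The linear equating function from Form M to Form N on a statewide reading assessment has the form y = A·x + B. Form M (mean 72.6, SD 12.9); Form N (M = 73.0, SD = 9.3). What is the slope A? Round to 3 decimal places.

0.721

A = SD_Y / SD_X = 9.3 / 12.9 = 0.721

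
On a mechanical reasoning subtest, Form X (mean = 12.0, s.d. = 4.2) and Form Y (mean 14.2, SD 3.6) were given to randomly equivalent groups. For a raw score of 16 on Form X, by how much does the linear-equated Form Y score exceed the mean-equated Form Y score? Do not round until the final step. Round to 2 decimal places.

-0.57

Mean-equated: 16 + (14.2 − 12.0) = 18.20
Linear-equated: (3.6/4.2)(16 − 12.0) + 14.2 = 17.629
Difference = 17.629 − 18.20 = -0.57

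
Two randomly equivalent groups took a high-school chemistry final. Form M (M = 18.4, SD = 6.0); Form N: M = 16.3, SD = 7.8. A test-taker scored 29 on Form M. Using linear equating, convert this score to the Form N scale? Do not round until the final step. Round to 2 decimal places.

Linear equating: y = (SD_Y/SD_X)(x − M_X) + M_Y
y = (7.8/6.0)(29 − 18.4) + 16.3
y = 1.300000 × 10.6 + 16.3 = 13.7800 + 16.3 = 30.08

30.08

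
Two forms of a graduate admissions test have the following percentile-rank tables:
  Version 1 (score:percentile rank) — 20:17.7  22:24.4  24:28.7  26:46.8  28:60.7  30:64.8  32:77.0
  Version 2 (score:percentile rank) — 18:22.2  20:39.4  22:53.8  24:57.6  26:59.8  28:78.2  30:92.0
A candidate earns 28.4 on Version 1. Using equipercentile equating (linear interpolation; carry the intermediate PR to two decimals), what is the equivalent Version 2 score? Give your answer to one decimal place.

PR of 28.4 on Version 1: 60.7 + (28.4 − 28)/(30 − 28) × (64.8 − 60.7) = 61.52
On Version 2, PR 61.52 falls between score 26 (PR 59.8) and 28 (PR 78.2).
Interpolate: 26 + (61.52 − 59.8)/(78.2 − 59.8) × (28 − 26) = 26.2

26.2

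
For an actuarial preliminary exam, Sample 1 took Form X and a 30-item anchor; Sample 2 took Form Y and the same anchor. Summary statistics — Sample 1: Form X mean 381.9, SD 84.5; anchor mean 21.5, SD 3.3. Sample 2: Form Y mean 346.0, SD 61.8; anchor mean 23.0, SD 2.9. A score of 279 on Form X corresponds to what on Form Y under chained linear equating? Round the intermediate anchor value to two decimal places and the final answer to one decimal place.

228.4

Form X → anchor (Sample 1): v = (3.3/84.5)(279 − 381.9) + 21.5 = 17.48
anchor → Form Y (Sample 2): y = (61.8/2.9)(17.48 − 23.0) + 346.0 = 228.4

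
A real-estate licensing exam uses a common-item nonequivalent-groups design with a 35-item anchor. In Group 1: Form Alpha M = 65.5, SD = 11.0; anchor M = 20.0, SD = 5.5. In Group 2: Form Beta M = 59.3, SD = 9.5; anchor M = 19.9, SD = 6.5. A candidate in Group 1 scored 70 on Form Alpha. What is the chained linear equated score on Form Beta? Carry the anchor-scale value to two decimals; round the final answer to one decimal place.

Form Alpha → anchor (Group 1): v = (5.5/11.0)(70 − 65.5) + 20.0 = 22.25
anchor → Form Beta (Group 2): y = (9.5/6.5)(22.25 − 19.9) + 59.3 = 62.7

62.7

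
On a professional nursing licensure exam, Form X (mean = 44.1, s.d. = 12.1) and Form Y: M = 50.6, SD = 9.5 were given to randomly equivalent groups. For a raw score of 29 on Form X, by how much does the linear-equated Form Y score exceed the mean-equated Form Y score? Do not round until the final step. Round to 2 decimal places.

Mean-equated: 29 + (50.6 − 44.1) = 35.50
Linear-equated: (9.5/12.1)(29 − 44.1) + 50.6 = 38.745
Difference = 38.745 − 35.50 = 3.24

3.24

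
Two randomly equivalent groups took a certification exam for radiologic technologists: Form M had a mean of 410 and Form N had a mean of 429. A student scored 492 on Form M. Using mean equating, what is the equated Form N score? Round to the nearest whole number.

511

Mean equating: y = x + (M_Y − M_X) = 492 + (429 − 410) = 511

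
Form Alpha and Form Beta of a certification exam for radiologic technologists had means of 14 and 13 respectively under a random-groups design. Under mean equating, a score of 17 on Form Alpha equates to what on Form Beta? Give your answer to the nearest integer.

Mean equating: y = x + (M_Y − M_X) = 17 + (13 − 14) = 16

16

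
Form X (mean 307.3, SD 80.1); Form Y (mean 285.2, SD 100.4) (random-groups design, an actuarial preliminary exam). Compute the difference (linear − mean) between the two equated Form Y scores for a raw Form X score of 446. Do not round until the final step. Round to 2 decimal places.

Mean-equated: 446 + (285.2 − 307.3) = 423.90
Linear-equated: (100.4/80.1)(446 − 307.3) + 285.2 = 459.051
Difference = 459.051 − 423.90 = 35.15

35.15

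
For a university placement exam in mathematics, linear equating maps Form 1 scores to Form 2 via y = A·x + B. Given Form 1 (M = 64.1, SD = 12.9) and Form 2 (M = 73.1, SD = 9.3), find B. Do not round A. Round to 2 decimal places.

A = SD_Y / SD_X = 9.3 / 12.9 = 0.720930
B = M_Y − A·M_X = 73.1 − 0.720930 × 64.1 = 26.89

26.89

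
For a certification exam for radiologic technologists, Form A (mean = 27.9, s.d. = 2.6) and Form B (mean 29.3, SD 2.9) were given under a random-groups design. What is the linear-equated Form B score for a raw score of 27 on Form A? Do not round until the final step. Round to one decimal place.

Linear equating: y = (SD_Y/SD_X)(x − M_X) + M_Y
y = (2.9/2.6)(27 − 27.9) + 29.3
y = 1.115385 × -0.9 + 29.3 = -1.0038 + 29.3 = 28.3

28.3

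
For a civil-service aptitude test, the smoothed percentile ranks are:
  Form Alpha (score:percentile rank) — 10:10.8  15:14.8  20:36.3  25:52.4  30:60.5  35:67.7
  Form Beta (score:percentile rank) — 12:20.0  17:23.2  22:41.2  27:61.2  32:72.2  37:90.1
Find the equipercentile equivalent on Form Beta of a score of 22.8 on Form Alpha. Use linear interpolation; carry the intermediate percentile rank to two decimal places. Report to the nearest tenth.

23.0

PR of 22.8 on Form Alpha: 36.3 + (22.8 − 20)/(25 − 20) × (52.4 − 36.3) = 45.32
On Form Beta, PR 45.32 falls between score 22 (PR 41.2) and 27 (PR 61.2).
Interpolate: 22 + (45.32 − 41.2)/(61.2 − 41.2) × (27 − 22) = 23.0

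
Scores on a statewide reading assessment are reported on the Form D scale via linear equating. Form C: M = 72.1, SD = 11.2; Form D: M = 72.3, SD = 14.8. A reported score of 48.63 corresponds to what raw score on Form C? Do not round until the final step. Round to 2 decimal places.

Invert y = (SD_Y/SD_X)(x − M_X) + M_Y:
x = (SD_X/SD_Y)(y − M_Y) + M_X = (11.2/14.8)(48.63 − 72.3) + 72.1
x = 0.756757 × -23.670 + 72.1 = 54.19

54.19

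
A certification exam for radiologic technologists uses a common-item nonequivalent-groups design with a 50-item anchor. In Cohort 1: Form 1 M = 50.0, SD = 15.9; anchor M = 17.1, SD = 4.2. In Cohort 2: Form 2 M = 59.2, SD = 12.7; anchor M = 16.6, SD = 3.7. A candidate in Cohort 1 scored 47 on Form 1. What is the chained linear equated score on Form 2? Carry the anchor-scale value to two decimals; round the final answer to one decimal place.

58.2

Form 1 → anchor (Cohort 1): v = (4.2/15.9)(47 − 50.0) + 17.1 = 16.31
anchor → Form 2 (Cohort 2): y = (12.7/3.7)(16.31 − 16.6) + 59.2 = 58.2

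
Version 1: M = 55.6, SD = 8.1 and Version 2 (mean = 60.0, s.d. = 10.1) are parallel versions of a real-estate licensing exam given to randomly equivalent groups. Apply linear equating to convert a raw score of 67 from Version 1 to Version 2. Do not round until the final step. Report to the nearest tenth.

Linear equating: y = (SD_Y/SD_X)(x − M_X) + M_Y
y = (10.1/8.1)(67 − 55.6) + 60.0
y = 1.246914 × 11.4 + 60.0 = 14.2148 + 60.0 = 74.2

74.2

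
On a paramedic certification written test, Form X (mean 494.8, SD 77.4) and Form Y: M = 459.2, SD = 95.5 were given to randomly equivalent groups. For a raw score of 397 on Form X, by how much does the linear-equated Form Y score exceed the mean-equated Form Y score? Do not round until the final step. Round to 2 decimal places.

Mean-equated: 397 + (459.2 − 494.8) = 361.40
Linear-equated: (95.5/77.4)(397 − 494.8) + 459.2 = 338.529
Difference = 338.529 − 361.40 = -22.87

-22.87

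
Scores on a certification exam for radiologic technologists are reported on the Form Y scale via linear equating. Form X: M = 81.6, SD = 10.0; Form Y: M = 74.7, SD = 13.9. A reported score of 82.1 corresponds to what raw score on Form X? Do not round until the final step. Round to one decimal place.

86.9

Invert y = (SD_Y/SD_X)(x − M_X) + M_Y:
x = (SD_X/SD_Y)(y − M_Y) + M_X = (10.0/13.9)(82.1 − 74.7) + 81.6
x = 0.719424 × 7.400 + 81.6 = 86.9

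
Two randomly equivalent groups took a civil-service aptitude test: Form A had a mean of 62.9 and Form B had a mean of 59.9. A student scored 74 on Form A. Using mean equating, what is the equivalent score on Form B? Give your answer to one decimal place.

71.0

Mean equating: y = x + (M_Y − M_X) = 74 + (59.9 − 62.9) = 71.0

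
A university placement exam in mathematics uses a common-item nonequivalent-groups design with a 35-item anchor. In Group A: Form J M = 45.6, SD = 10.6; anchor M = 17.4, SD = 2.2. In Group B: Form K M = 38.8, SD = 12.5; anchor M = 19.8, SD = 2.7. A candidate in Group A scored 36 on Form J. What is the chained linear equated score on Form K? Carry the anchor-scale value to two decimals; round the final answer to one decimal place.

Form J → anchor (Group A): v = (2.2/10.6)(36 − 45.6) + 17.4 = 15.41
anchor → Form K (Group B): y = (12.5/2.7)(15.41 − 19.8) + 38.8 = 18.5

18.5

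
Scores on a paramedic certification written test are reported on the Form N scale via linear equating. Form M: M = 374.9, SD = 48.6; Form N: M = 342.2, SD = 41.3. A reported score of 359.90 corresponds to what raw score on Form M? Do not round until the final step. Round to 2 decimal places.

Invert y = (SD_Y/SD_X)(x − M_X) + M_Y:
x = (SD_X/SD_Y)(y − M_Y) + M_X = (48.6/41.3)(359.90 − 342.2) + 374.9
x = 1.176755 × 17.700 + 374.9 = 395.73

395.73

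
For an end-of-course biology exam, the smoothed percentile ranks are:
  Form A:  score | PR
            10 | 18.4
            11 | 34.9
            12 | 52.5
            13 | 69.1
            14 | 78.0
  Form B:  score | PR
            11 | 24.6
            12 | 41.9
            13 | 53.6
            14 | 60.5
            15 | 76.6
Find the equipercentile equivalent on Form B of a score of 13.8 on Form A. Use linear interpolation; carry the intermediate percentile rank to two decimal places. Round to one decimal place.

PR of 13.8 on Form A: 69.1 + (13.8 − 13)/(14 − 13) × (78.0 − 69.1) = 76.22
On Form B, PR 76.22 falls between score 14 (PR 60.5) and 15 (PR 76.6).
Interpolate: 14 + (76.22 − 60.5)/(76.6 − 60.5) × (15 − 14) = 15.0

15.0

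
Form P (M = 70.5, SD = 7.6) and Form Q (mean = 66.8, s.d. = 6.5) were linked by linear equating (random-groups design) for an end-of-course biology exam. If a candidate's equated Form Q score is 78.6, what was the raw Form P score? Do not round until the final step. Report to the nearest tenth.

84.3

Invert y = (SD_Y/SD_X)(x − M_X) + M_Y:
x = (SD_X/SD_Y)(y − M_Y) + M_X = (7.6/6.5)(78.6 − 66.8) + 70.5
x = 1.169231 × 11.800 + 70.5 = 84.3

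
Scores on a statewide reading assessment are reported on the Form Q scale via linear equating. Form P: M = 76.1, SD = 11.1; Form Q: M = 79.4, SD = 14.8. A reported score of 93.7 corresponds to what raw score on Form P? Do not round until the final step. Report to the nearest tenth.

86.8

Invert y = (SD_Y/SD_X)(x − M_X) + M_Y:
x = (SD_X/SD_Y)(y − M_Y) + M_X = (11.1/14.8)(93.7 − 79.4) + 76.1
x = 0.750000 × 14.300 + 76.1 = 86.8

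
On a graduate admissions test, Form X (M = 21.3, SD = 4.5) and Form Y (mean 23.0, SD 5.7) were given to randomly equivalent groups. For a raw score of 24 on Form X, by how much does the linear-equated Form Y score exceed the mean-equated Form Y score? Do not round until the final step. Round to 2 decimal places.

0.72

Mean-equated: 24 + (23.0 − 21.3) = 25.70
Linear-equated: (5.7/4.5)(24 − 21.3) + 23.0 = 26.420
Difference = 26.420 − 25.70 = 0.72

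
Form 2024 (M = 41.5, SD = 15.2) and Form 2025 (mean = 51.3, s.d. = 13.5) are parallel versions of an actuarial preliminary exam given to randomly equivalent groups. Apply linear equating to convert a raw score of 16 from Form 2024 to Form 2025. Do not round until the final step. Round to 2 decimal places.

Linear equating: y = (SD_Y/SD_X)(x − M_X) + M_Y
y = (13.5/15.2)(16 − 41.5) + 51.3
y = 0.888158 × -25.5 + 51.3 = -22.6480 + 51.3 = 28.65

28.65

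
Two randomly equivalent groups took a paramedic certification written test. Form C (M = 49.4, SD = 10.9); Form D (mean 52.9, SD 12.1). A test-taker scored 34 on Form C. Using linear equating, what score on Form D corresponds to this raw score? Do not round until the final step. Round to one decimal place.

35.8

Linear equating: y = (SD_Y/SD_X)(x − M_X) + M_Y
y = (12.1/10.9)(34 − 49.4) + 52.9
y = 1.110092 × -15.4 + 52.9 = -17.0954 + 52.9 = 35.8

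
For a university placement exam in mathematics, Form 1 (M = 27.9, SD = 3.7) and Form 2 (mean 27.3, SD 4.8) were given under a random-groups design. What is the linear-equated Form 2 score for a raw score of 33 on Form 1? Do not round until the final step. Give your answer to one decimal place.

Linear equating: y = (SD_Y/SD_X)(x − M_X) + M_Y
y = (4.8/3.7)(33 − 27.9) + 27.3
y = 1.297297 × 5.1 + 27.3 = 6.6162 + 27.3 = 33.9

33.9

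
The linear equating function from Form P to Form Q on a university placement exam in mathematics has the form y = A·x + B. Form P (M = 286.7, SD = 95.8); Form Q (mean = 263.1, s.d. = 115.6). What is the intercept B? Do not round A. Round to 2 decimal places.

A = SD_Y / SD_X = 115.6 / 95.8 = 1.206681
B = M_Y − A·M_X = 263.1 − 1.206681 × 286.7 = -82.86

-82.86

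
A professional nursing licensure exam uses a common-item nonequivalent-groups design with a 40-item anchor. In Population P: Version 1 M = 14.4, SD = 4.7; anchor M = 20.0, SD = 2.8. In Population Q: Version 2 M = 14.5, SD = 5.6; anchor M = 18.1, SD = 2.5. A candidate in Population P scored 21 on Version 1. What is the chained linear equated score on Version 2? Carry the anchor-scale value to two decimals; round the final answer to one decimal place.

27.6

Version 1 → anchor (Population P): v = (2.8/4.7)(21 − 14.4) + 20.0 = 23.93
anchor → Version 2 (Population Q): y = (5.6/2.5)(23.93 − 18.1) + 14.5 = 27.6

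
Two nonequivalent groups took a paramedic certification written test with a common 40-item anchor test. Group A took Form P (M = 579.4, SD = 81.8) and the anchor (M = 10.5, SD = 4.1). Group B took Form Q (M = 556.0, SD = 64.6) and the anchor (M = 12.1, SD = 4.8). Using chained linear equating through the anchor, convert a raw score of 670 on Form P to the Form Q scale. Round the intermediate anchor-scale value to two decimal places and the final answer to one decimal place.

Form P → anchor (Group A): v = (4.1/81.8)(670 − 579.4) + 10.5 = 15.04
anchor → Form Q (Group B): y = (64.6/4.8)(15.04 − 12.1) + 556.0 = 595.6

595.6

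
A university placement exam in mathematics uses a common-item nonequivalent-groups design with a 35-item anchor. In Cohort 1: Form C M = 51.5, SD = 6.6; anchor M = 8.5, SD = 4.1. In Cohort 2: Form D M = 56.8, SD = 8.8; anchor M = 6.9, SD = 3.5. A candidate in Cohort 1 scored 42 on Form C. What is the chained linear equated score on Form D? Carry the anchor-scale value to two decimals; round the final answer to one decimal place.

Form C → anchor (Cohort 1): v = (4.1/6.6)(42 − 51.5) + 8.5 = 2.60
anchor → Form D (Cohort 2): y = (8.8/3.5)(2.60 − 6.9) + 56.8 = 46.0

46.0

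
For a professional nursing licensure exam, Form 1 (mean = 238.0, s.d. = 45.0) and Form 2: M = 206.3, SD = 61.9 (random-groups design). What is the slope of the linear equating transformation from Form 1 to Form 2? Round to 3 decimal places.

A = SD_Y / SD_X = 61.9 / 45.0 = 1.376

1.376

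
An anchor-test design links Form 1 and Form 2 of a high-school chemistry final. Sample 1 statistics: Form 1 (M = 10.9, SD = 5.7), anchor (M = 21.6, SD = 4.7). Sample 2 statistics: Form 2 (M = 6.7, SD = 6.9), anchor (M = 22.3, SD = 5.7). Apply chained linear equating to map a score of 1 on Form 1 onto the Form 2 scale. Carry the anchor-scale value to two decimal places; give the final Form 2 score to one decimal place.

Form 1 → anchor (Sample 1): v = (4.7/5.7)(1 − 10.9) + 21.6 = 13.44
anchor → Form 2 (Sample 2): y = (6.9/5.7)(13.44 − 22.3) + 6.7 = -4.0

-4.0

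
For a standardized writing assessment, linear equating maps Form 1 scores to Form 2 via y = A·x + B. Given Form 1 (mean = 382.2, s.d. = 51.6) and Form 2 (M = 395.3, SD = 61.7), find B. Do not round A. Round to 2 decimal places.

-61.71

A = SD_Y / SD_X = 61.7 / 51.6 = 1.195736
B = M_Y − A·M_X = 395.3 − 1.195736 × 382.2 = -61.71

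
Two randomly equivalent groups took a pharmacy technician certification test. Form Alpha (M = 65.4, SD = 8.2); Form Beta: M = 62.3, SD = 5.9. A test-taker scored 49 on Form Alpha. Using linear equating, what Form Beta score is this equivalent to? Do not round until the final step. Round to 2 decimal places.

Linear equating: y = (SD_Y/SD_X)(x − M_X) + M_Y
y = (5.9/8.2)(49 − 65.4) + 62.3
y = 0.719512 × -16.4 + 62.3 = -11.8000 + 62.3 = 50.50

50.50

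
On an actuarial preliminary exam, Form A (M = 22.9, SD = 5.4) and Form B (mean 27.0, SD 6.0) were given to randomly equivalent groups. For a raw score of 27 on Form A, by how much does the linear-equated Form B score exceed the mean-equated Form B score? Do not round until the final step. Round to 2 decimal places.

0.46

Mean-equated: 27 + (27.0 − 22.9) = 31.10
Linear-equated: (6.0/5.4)(27 − 22.9) + 27.0 = 31.556
Difference = 31.556 − 31.10 = 0.46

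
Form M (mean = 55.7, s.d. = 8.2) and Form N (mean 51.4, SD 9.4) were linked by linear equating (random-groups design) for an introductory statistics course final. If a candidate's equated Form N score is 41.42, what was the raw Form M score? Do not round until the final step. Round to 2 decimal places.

Invert y = (SD_Y/SD_X)(x − M_X) + M_Y:
x = (SD_X/SD_Y)(y − M_Y) + M_X = (8.2/9.4)(41.42 − 51.4) + 55.7
x = 0.872340 × -9.980 + 55.7 = 46.99

46.99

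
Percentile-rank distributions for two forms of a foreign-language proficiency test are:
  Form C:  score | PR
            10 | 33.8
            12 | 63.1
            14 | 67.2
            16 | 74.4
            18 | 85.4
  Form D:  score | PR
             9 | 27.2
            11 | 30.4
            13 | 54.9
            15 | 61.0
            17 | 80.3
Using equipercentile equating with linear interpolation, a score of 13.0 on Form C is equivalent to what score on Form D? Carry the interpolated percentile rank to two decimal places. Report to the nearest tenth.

15.4

PR of 13.0 on Form C: 63.1 + (13.0 − 12)/(14 − 12) × (67.2 − 63.1) = 65.15
On Form D, PR 65.15 falls between score 15 (PR 61.0) and 17 (PR 80.3).
Interpolate: 15 + (65.15 − 61.0)/(80.3 − 61.0) × (17 − 15) = 15.4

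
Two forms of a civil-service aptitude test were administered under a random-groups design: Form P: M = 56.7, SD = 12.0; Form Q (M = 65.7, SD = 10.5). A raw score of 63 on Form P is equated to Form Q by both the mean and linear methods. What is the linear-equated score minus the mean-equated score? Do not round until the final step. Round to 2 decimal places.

-0.79

Mean-equated: 63 + (65.7 − 56.7) = 72.00
Linear-equated: (10.5/12.0)(63 − 56.7) + 65.7 = 71.213
Difference = 71.213 − 72.00 = -0.79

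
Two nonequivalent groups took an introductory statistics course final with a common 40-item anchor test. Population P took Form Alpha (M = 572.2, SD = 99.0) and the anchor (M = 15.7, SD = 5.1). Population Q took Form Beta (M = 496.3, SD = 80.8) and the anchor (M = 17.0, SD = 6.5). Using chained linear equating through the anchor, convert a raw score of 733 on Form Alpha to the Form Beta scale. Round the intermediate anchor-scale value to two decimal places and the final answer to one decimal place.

583.1

Form Alpha → anchor (Population P): v = (5.1/99.0)(733 − 572.2) + 15.7 = 23.98
anchor → Form Beta (Population Q): y = (80.8/6.5)(23.98 − 17.0) + 496.3 = 583.1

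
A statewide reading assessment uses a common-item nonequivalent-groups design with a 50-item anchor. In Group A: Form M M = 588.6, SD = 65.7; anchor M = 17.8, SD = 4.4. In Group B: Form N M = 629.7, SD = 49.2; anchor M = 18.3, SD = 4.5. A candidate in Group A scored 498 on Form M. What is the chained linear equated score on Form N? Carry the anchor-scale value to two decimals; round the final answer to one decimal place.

Form M → anchor (Group A): v = (4.4/65.7)(498 − 588.6) + 17.8 = 11.73
anchor → Form N (Group B): y = (49.2/4.5)(11.73 − 18.3) + 629.7 = 557.9

557.9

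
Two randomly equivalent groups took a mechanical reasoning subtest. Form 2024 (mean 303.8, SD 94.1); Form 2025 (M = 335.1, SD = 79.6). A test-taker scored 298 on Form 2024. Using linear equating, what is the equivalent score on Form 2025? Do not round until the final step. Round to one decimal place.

Linear equating: y = (SD_Y/SD_X)(x − M_X) + M_Y
y = (79.6/94.1)(298 − 303.8) + 335.1
y = 0.845909 × -5.8 + 335.1 = -4.9063 + 335.1 = 330.2

330.2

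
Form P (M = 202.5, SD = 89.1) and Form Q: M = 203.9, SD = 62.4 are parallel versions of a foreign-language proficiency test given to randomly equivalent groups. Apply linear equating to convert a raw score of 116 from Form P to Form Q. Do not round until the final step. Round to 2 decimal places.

143.32

Linear equating: y = (SD_Y/SD_X)(x − M_X) + M_Y
y = (62.4/89.1)(116 − 202.5) + 203.9
y = 0.700337 × -86.5 + 203.9 = -60.5791 + 203.9 = 143.32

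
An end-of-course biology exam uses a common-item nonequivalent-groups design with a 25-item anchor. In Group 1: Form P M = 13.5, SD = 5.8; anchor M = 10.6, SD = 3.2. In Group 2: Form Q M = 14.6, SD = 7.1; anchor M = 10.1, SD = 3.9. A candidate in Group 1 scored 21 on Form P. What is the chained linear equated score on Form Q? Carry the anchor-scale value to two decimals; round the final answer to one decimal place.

23.0

Form P → anchor (Group 1): v = (3.2/5.8)(21 − 13.5) + 10.6 = 14.74
anchor → Form Q (Group 2): y = (7.1/3.9)(14.74 − 10.1) + 14.6 = 23.0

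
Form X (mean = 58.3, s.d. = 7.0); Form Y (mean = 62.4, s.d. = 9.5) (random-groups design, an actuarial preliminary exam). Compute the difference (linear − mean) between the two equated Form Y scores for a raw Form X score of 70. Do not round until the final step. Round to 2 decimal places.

Mean-equated: 70 + (62.4 − 58.3) = 74.10
Linear-equated: (9.5/7.0)(70 − 58.3) + 62.4 = 78.279
Difference = 78.279 − 74.10 = 4.18

4.18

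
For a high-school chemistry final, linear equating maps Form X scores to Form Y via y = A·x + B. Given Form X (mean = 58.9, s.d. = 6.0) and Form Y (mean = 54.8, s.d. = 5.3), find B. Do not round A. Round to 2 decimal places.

A = SD_Y / SD_X = 5.3 / 6.0 = 0.883333
B = M_Y − A·M_X = 54.8 − 0.883333 × 58.9 = 2.77

2.77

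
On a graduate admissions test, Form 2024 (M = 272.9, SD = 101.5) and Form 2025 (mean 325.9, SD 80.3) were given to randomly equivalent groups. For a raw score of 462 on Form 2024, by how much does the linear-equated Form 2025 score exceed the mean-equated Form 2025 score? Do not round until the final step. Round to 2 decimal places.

-39.50

Mean-equated: 462 + (325.9 − 272.9) = 515.00
Linear-equated: (80.3/101.5)(462 − 272.9) + 325.9 = 475.503
Difference = 475.503 − 515.00 = -39.50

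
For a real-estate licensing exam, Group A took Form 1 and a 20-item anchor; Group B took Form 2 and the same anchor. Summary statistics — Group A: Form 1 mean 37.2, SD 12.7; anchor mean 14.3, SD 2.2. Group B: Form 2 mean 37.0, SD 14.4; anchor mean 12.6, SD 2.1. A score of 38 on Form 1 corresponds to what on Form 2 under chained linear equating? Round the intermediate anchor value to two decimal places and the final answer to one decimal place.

Form 1 → anchor (Group A): v = (2.2/12.7)(38 − 37.2) + 14.3 = 14.44
anchor → Form 2 (Group B): y = (14.4/2.1)(14.44 − 12.6) + 37.0 = 49.6

49.6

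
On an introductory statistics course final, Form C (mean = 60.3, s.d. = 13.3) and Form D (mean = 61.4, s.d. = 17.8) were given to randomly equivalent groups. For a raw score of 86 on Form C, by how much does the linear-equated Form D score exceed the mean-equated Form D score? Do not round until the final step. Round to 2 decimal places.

8.70

Mean-equated: 86 + (61.4 − 60.3) = 87.10
Linear-equated: (17.8/13.3)(86 − 60.3) + 61.4 = 95.795
Difference = 95.795 − 87.10 = 8.70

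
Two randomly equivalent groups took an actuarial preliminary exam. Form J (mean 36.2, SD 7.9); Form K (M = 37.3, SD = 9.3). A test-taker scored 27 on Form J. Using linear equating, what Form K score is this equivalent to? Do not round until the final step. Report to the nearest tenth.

26.5

Linear equating: y = (SD_Y/SD_X)(x − M_X) + M_Y
y = (9.3/7.9)(27 − 36.2) + 37.3
y = 1.177215 × -9.2 + 37.3 = -10.8304 + 37.3 = 26.5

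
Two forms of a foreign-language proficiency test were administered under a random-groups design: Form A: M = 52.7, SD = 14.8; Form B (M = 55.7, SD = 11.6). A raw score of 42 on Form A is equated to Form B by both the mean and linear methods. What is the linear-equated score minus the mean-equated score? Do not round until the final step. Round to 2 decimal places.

2.31

Mean-equated: 42 + (55.7 − 52.7) = 45.00
Linear-equated: (11.6/14.8)(42 − 52.7) + 55.7 = 47.314
Difference = 47.314 − 45.00 = 2.31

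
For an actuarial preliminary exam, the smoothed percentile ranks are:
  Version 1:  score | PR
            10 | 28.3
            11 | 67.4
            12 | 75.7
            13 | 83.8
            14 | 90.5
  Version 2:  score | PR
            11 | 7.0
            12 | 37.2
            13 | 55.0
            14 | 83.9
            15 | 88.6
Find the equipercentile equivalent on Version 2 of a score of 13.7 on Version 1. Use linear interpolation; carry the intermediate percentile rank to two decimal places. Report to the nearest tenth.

15.0

PR of 13.7 on Version 1: 83.8 + (13.7 − 13)/(14 − 13) × (90.5 − 83.8) = 88.49
On Version 2, PR 88.49 falls between score 14 (PR 83.9) and 15 (PR 88.6).
Interpolate: 14 + (88.49 − 83.9)/(88.6 − 83.9) × (15 − 14) = 15.0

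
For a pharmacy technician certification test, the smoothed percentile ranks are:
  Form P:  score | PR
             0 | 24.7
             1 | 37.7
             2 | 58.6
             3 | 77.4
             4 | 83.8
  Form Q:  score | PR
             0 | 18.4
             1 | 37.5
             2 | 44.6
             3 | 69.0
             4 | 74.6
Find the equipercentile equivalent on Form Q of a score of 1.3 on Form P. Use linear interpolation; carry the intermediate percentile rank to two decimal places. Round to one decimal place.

PR of 1.3 on Form P: 37.7 + (1.3 − 1)/(2 − 1) × (58.6 − 37.7) = 43.97
On Form Q, PR 43.97 falls between score 1 (PR 37.5) and 2 (PR 44.6).
Interpolate: 1 + (43.97 − 37.5)/(44.6 − 37.5) × (2 − 1) = 1.9

1.9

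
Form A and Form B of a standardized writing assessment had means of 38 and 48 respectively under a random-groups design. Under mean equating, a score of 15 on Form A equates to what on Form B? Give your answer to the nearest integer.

Mean equating: y = x + (M_Y − M_X) = 15 + (48 − 38) = 25

25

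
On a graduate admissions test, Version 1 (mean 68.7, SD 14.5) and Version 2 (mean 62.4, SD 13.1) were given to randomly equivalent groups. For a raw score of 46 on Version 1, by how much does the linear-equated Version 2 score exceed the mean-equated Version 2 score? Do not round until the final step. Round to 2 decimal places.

2.19

Mean-equated: 46 + (62.4 − 68.7) = 39.70
Linear-equated: (13.1/14.5)(46 − 68.7) + 62.4 = 41.892
Difference = 41.892 − 39.70 = 2.19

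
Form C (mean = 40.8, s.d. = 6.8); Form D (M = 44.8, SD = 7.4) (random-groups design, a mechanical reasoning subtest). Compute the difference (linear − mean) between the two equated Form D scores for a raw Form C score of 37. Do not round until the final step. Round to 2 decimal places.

Mean-equated: 37 + (44.8 − 40.8) = 41.00
Linear-equated: (7.4/6.8)(37 − 40.8) + 44.8 = 40.665
Difference = 40.665 − 41.00 = -0.34

-0.34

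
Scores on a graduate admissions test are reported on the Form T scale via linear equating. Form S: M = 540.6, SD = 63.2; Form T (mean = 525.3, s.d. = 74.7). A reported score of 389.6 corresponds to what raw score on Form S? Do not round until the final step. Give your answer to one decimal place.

425.8

Invert y = (SD_Y/SD_X)(x − M_X) + M_Y:
x = (SD_X/SD_Y)(y − M_Y) + M_X = (63.2/74.7)(389.6 − 525.3) + 540.6
x = 0.846051 × -135.700 + 540.6 = 425.8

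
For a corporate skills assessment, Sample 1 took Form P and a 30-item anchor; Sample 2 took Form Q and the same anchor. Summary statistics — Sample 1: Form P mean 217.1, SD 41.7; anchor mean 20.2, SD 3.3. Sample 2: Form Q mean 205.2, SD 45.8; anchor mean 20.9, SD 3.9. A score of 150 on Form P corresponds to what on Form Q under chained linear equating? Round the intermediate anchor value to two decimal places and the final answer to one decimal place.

134.6

Form P → anchor (Sample 1): v = (3.3/41.7)(150 − 217.1) + 20.2 = 14.89
anchor → Form Q (Sample 2): y = (45.8/3.9)(14.89 − 20.9) + 205.2 = 134.6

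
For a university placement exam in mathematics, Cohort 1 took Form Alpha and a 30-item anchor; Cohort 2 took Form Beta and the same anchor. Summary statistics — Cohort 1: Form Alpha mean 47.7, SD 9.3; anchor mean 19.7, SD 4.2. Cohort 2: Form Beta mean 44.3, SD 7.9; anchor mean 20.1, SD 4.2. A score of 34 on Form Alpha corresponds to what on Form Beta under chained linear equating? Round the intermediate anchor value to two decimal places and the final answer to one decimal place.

31.9

Form Alpha → anchor (Cohort 1): v = (4.2/9.3)(34 − 47.7) + 19.7 = 13.51
anchor → Form Beta (Cohort 2): y = (7.9/4.2)(13.51 − 20.1) + 44.3 = 31.9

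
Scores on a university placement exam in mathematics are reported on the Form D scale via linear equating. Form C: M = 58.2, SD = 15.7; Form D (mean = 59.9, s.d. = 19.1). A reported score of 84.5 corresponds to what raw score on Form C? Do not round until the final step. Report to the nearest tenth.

Invert y = (SD_Y/SD_X)(x − M_X) + M_Y:
x = (SD_X/SD_Y)(y − M_Y) + M_X = (15.7/19.1)(84.5 − 59.9) + 58.2
x = 0.821990 × 24.600 + 58.2 = 78.4

78.4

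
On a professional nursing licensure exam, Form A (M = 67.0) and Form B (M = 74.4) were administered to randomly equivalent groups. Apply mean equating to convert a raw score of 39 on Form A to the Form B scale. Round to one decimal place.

46.4

Mean equating: y = x + (M_Y − M_X) = 39 + (74.4 − 67.0) = 46.4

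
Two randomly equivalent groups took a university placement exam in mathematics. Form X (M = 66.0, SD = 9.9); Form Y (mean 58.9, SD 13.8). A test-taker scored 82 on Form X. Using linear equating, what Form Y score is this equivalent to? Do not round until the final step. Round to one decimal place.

Linear equating: y = (SD_Y/SD_X)(x − M_X) + M_Y
y = (13.8/9.9)(82 − 66.0) + 58.9
y = 1.393939 × 16.0 + 58.9 = 22.3030 + 58.9 = 81.2

81.2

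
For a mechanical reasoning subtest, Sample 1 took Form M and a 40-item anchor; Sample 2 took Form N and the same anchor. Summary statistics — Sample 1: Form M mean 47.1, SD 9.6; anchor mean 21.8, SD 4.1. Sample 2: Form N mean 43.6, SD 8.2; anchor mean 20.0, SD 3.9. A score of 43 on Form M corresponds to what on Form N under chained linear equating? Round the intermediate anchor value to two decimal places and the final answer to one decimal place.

43.7

Form M → anchor (Sample 1): v = (4.1/9.6)(43 − 47.1) + 21.8 = 20.05
anchor → Form N (Sample 2): y = (8.2/3.9)(20.05 − 20.0) + 43.6 = 43.7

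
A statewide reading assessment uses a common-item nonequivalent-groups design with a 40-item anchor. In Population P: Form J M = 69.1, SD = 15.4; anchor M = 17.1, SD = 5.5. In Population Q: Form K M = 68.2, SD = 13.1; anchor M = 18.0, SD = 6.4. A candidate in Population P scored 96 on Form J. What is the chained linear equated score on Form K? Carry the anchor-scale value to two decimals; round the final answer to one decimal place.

86.0

Form J → anchor (Population P): v = (5.5/15.4)(96 − 69.1) + 17.1 = 26.71
anchor → Form K (Population Q): y = (13.1/6.4)(26.71 − 18.0) + 68.2 = 86.0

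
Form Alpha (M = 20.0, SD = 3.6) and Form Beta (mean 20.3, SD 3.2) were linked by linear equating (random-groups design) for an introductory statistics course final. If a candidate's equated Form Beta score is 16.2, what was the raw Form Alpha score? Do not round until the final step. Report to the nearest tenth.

Invert y = (SD_Y/SD_X)(x − M_X) + M_Y:
x = (SD_X/SD_Y)(y − M_Y) + M_X = (3.6/3.2)(16.2 − 20.3) + 20.0
x = 1.125000 × -4.100 + 20.0 = 15.4

15.4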